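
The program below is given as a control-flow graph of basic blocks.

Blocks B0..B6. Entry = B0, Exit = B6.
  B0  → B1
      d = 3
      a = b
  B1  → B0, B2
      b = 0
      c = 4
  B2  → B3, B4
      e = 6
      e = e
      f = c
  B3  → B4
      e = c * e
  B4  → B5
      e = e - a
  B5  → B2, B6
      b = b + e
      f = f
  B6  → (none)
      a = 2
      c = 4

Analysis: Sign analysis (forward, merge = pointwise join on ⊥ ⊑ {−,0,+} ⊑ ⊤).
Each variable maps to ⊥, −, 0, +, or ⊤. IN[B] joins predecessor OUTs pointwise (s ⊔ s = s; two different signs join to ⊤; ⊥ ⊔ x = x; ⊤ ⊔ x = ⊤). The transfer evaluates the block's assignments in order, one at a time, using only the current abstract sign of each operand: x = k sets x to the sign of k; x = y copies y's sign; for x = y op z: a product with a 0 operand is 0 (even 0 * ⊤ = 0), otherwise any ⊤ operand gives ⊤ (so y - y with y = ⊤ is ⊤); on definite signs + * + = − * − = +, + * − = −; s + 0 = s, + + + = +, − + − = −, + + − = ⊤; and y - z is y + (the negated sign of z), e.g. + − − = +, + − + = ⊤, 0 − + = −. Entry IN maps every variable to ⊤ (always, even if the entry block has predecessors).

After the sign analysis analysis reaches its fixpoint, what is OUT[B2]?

Converged values:
  B0:   IN=(all ⊤)   OUT={d:+; rest ⊤}
  B1:   IN={d:+; rest ⊤}   OUT={b:0, c:+, d:+; rest ⊤}
  B2:   IN={c:+, d:+; rest ⊤}   OUT={c:+, d:+, e:+, f:+; rest ⊤}
  B3:   IN={c:+, d:+, e:+, f:+; rest ⊤}   OUT={c:+, d:+, e:+, f:+; rest ⊤}
  B4:   IN={c:+, d:+, e:+, f:+; rest ⊤}   OUT={c:+, d:+, f:+; rest ⊤}
  B5:   IN={c:+, d:+, f:+; rest ⊤}   OUT={c:+, d:+, f:+; rest ⊤}
  B6:   IN={c:+, d:+, f:+; rest ⊤}   OUT={a:+, c:+, d:+, f:+; rest ⊤}

Merge at B2: IN[B2] = OUT[B1] ⊔ OUT[B5] = {a: ⊤, b: ⊤, c: +, d: +, e: ⊤, f: ⊤}
Applying B2's transfer function to that IN value gives OUT[B2] (row B2 above).

Answer: {a: ⊤, b: ⊤, c: +, d: +, e: +, f: +}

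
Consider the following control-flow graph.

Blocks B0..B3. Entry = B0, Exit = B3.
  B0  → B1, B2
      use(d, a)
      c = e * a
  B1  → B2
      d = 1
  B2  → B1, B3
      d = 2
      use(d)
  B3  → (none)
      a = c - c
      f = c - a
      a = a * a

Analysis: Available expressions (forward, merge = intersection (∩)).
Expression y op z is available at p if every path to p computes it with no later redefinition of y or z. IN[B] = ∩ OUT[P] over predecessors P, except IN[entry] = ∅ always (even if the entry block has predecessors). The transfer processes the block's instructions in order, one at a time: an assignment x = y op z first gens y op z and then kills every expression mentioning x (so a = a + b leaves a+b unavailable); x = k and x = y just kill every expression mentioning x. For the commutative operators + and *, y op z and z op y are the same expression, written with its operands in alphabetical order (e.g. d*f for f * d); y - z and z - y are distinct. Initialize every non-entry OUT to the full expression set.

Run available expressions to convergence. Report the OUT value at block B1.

Fixpoint table:
  B0: | IN={} | OUT={a*e}
  B1: | IN={a*e} | OUT={a*e}
  B2: | IN={a*e} | OUT={a*e}
  B3: | IN={a*e} | OUT={c-c}

Merge at B1: IN[B1] = OUT[B0] ∩ OUT[B2] = {a*e}
Applying B1's transfer function to that IN value gives OUT[B1] (row B1 above).

Answer: {a*e}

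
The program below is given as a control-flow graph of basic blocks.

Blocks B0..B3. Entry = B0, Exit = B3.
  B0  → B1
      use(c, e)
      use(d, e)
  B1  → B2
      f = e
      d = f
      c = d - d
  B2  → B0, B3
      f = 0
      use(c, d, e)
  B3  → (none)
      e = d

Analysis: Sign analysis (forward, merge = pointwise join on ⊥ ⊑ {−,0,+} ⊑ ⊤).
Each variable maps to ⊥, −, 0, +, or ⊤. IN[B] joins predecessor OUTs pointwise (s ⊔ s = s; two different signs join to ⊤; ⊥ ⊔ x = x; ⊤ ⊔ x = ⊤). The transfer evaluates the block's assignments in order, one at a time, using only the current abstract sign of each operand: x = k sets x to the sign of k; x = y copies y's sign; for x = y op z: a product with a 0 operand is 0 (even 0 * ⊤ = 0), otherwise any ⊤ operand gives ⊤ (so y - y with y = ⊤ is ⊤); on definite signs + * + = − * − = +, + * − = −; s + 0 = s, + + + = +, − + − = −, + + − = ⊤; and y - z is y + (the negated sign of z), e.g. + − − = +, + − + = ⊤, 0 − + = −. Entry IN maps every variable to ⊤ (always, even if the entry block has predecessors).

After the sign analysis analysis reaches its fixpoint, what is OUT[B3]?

Per-block solution:
  B0: | IN=(all ⊤) | OUT=(all ⊤)
  B1: | IN=(all ⊤) | OUT=(all ⊤)
  B2: | IN=(all ⊤) | OUT={f:0; rest ⊤}
  B3: | IN={f:0; rest ⊤} | OUT={f:0; rest ⊤}

Merge at B3: IN[B3] = OUT[B2] = {a: ⊤, b: ⊤, c: ⊤, d: ⊤, e: ⊤, f: 0}
Applying B3's transfer function to that IN value gives OUT[B3] (row B3 above).

Answer: {a: ⊤, b: ⊤, c: ⊤, d: ⊤, e: ⊤, f: 0}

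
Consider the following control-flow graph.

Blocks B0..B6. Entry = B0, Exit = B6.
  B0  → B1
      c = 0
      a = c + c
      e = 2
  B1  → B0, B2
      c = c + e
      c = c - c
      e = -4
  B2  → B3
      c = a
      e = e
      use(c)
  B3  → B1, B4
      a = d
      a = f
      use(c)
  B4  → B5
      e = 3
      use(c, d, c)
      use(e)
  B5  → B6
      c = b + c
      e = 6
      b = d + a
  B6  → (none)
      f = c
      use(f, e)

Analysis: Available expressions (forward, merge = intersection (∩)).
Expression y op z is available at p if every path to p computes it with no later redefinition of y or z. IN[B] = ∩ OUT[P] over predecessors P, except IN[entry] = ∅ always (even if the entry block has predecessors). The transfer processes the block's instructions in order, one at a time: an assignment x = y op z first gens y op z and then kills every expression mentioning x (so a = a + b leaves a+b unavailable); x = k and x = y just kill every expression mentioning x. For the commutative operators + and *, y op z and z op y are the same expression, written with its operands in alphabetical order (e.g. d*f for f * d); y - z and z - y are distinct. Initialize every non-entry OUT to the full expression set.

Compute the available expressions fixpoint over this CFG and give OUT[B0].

Fixpoint table:
  B0: | IN={} | OUT={c+c}
  B1: | IN={} | OUT={}
  B2: | IN={} | OUT={}
  B3: | IN={} | OUT={}
  B4: | IN={} | OUT={}
  B5: | IN={} | OUT={a+d}
  B6: | IN={a+d} | OUT={a+d}

Merge at B0 (entry node, so the boundary value {} is joined with the incoming edge(s)): IN[B0] = {} ∩ OUT[B1] = {}
Applying B0's transfer function to that IN value gives OUT[B0] (row B0 above).

Answer: {c+c}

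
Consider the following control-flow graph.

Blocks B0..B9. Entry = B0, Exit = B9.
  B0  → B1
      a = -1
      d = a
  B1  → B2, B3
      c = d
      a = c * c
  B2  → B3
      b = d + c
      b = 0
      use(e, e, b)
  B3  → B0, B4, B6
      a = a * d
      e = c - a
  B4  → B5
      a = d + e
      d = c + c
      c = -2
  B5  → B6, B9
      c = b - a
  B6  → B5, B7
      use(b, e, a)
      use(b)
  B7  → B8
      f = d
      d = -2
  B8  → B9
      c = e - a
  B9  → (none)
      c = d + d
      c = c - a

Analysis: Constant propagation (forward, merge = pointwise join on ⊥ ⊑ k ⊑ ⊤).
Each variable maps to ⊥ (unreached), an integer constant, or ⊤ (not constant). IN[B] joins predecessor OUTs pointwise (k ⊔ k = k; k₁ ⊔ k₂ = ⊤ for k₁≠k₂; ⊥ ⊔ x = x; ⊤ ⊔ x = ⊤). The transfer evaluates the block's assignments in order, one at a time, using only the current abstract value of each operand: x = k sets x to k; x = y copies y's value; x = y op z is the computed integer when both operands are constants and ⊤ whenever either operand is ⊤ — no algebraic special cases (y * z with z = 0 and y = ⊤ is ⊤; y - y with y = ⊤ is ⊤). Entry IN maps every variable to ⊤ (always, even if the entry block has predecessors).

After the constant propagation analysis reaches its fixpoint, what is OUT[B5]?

Answer: {a: -1, b: ⊤, c: ⊤, d: ⊤, e: 0, f: ⊤}

Trace:
Converged values:
  B0:  IN=(all ⊤)  OUT={a:-1, d:-1; rest ⊤}
  B1:  IN={a:-1, d:-1; rest ⊤}  OUT={a:1, c:-1, d:-1; rest ⊤}
  B2:  IN={a:1, c:-1, d:-1; rest ⊤}  OUT={a:1, b:0, c:-1, d:-1; rest ⊤}
  B3:  IN={a:1, c:-1, d:-1; rest ⊤}  OUT={a:-1, c:-1, d:-1, e:0; rest ⊤}
  B4:  IN={a:-1, c:-1, d:-1, e:0; rest ⊤}  OUT={a:-1, c:-2, d:-2, e:0; rest ⊤}
  B5:  IN={a:-1, e:0; rest ⊤}  OUT={a:-1, e:0; rest ⊤}
  B6:  IN={a:-1, e:0; rest ⊤}  OUT={a:-1, e:0; rest ⊤}
  B7:  IN={a:-1, e:0; rest ⊤}  OUT={a:-1, d:-2, e:0; rest ⊤}
  B8:  IN={a:-1, d:-2, e:0; rest ⊤}  OUT={a:-1, c:1, d:-2, e:0; rest ⊤}
  B9:  IN={a:-1, e:0; rest ⊤}  OUT={a:-1, e:0; rest ⊤}

Merge at B5: IN[B5] = OUT[B4] ⊔ OUT[B6] = {a: -1, b: ⊤, c: ⊤, d: ⊤, e: 0, f: ⊤}
Applying B5's transfer function to that IN value gives OUT[B5] (row B5 above).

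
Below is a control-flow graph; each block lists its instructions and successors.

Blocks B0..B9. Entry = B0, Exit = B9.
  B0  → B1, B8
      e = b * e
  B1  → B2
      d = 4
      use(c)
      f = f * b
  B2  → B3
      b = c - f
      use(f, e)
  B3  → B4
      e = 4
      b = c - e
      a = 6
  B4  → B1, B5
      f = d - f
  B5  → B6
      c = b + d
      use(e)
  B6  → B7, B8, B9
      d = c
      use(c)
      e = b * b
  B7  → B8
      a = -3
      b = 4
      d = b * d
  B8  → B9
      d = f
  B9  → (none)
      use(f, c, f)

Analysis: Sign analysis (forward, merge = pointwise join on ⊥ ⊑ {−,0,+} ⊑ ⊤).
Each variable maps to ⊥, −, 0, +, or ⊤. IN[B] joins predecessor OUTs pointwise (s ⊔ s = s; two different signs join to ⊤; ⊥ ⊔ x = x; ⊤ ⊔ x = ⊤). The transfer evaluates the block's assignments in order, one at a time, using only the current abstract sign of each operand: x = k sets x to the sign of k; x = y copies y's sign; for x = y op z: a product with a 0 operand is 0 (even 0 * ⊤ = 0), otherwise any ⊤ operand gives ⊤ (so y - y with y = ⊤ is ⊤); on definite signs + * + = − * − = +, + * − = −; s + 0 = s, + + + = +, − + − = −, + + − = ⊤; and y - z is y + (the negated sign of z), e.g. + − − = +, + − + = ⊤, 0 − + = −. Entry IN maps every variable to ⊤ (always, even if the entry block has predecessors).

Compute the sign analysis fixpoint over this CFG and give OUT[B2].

Converged values:
  B0: | IN=(all ⊤) | OUT=(all ⊤)
  B1: | IN=(all ⊤) | OUT={d:+; rest ⊤}
  B2: | IN={d:+; rest ⊤} | OUT={d:+; rest ⊤}
  B3: | IN={d:+; rest ⊤} | OUT={a:+, d:+, e:+; rest ⊤}
  B4: | IN={a:+, d:+, e:+; rest ⊤} | OUT={a:+, d:+, e:+; rest ⊤}
  B5: | IN={a:+, d:+, e:+; rest ⊤} | OUT={a:+, d:+, e:+; rest ⊤}
  B6: | IN={a:+, d:+, e:+; rest ⊤} | OUT={a:+; rest ⊤}
  B7: | IN={a:+; rest ⊤} | OUT={a:-, b:+; rest ⊤}
  B8: | IN=(all ⊤) | OUT=(all ⊤)
  B9: | IN=(all ⊤) | OUT=(all ⊤)

Merge at B2: IN[B2] = OUT[B1] = {a: ⊤, b: ⊤, c: ⊤, d: +, e: ⊤, f: ⊤}
Applying B2's transfer function to that IN value gives OUT[B2] (row B2 above).

Answer: {a: ⊤, b: ⊤, c: ⊤, d: +, e: ⊤, f: ⊤}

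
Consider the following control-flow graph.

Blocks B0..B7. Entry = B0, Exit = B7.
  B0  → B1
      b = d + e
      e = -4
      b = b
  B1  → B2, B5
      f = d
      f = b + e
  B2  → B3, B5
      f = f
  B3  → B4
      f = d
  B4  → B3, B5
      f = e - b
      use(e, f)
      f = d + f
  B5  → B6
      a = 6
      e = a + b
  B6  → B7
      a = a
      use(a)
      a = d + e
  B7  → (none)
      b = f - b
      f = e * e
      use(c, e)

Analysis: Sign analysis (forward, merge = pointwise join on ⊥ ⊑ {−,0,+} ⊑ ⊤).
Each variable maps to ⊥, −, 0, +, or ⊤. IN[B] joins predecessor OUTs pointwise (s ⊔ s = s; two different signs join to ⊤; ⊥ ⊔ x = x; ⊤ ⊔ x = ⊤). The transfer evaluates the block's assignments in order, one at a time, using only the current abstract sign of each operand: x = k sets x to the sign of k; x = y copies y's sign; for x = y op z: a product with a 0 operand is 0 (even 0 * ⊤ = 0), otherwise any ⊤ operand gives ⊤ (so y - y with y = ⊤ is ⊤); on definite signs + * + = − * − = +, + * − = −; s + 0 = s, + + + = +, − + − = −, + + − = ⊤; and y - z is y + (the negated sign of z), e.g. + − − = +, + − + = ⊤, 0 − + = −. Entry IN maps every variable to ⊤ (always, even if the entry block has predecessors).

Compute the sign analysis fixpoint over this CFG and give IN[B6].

Answer: {a: +, b: ⊤, c: ⊤, d: ⊤, e: ⊤, f: ⊤}

Trace:
Converged values:
  B0:  IN=(all ⊤)  OUT={e:-; rest ⊤}
  B1:  IN={e:-; rest ⊤}  OUT={e:-; rest ⊤}
  B2:  IN={e:-; rest ⊤}  OUT={e:-; rest ⊤}
  B3:  IN={e:-; rest ⊤}  OUT={e:-; rest ⊤}
  B4:  IN={e:-; rest ⊤}  OUT={e:-; rest ⊤}
  B5:  IN={e:-; rest ⊤}  OUT={a:+; rest ⊤}
  B6:  IN={a:+; rest ⊤}  OUT=(all ⊤)
  B7:  IN=(all ⊤)  OUT=(all ⊤)

Merge at B6: IN[B6] = OUT[B5] = {a: +, b: ⊤, c: ⊤, d: ⊤, e: ⊤, f: ⊤}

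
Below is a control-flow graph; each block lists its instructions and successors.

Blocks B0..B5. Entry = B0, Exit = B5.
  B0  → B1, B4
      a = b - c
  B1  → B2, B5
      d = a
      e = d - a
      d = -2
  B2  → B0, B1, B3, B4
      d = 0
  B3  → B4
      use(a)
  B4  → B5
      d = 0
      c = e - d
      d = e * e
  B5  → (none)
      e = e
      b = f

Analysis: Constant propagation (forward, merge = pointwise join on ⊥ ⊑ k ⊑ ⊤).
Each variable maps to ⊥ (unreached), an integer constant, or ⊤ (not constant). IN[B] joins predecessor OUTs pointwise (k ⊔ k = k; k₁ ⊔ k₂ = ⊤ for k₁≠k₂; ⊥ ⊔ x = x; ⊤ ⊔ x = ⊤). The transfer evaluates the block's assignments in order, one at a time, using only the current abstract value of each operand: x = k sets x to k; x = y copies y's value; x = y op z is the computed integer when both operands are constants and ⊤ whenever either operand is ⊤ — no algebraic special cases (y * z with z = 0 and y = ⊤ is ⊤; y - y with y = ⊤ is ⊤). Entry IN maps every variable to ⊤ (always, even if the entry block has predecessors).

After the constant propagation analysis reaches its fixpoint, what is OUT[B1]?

Answer: {a: ⊤, b: ⊤, c: ⊤, d: -2, e: ⊤, f: ⊤}

Working:
Converged values:
  B0: | IN=(all ⊤) | OUT=(all ⊤)
  B1: | IN=(all ⊤) | OUT={d:-2; rest ⊤}
  B2: | IN={d:-2; rest ⊤} | OUT={d:0; rest ⊤}
  B3: | IN={d:0; rest ⊤} | OUT={d:0; rest ⊤}
  B4: | IN=(all ⊤) | OUT=(all ⊤)
  B5: | IN=(all ⊤) | OUT=(all ⊤)

Merge at B1: IN[B1] = OUT[B0] ⊔ OUT[B2] = {a: ⊤, b: ⊤, c: ⊤, d: ⊤, e: ⊤, f: ⊤}
Applying B1's transfer function to that IN value gives OUT[B1] (row B1 above).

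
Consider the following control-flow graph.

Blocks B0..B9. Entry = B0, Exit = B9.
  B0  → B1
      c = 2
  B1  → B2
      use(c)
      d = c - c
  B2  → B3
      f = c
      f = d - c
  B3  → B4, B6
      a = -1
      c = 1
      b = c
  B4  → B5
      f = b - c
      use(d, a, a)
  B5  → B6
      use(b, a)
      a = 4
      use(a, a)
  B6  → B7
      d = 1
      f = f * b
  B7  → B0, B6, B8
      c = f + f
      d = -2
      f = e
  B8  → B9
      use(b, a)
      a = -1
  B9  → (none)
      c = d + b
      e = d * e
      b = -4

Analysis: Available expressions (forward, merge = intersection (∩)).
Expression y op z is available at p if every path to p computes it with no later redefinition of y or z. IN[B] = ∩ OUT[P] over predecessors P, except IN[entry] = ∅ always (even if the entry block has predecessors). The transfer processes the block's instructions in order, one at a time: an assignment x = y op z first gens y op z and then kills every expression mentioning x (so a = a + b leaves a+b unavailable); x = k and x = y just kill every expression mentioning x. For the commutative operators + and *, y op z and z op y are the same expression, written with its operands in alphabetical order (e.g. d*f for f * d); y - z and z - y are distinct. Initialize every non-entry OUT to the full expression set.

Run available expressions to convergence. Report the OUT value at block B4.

Converged values:
  B0:  IN={}  OUT={}
  B1:  IN={}  OUT={c-c}
  B2:  IN={c-c}  OUT={c-c, d-c}
  B3:  IN={c-c, d-c}  OUT={}
  B4:  IN={}  OUT={b-c}
  B5:  IN={b-c}  OUT={b-c}
  B6:  IN={}  OUT={}
  B7:  IN={}  OUT={}
  B8:  IN={}  OUT={}
  B9:  IN={}  OUT={}

Merge at B4: IN[B4] = OUT[B3] = {}
Applying B4's transfer function to that IN value gives OUT[B4] (row B4 above).

Answer: {b-c}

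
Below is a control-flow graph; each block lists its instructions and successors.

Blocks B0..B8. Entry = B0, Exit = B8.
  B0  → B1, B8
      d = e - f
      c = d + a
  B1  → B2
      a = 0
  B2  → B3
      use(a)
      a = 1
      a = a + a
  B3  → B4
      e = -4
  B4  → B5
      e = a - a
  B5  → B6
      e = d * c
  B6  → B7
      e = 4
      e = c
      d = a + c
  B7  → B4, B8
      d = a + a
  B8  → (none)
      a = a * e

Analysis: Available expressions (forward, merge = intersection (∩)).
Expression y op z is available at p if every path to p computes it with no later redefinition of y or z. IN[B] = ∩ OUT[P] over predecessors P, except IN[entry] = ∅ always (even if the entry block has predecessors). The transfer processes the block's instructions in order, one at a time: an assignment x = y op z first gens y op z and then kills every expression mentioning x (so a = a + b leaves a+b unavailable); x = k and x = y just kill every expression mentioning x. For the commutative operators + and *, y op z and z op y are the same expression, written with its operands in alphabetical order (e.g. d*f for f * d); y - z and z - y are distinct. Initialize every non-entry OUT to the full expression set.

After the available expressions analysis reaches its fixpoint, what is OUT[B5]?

Per-block solution:
  B0:   IN={}   OUT={a+d, e-f}
  B1:   IN={a+d, e-f}   OUT={e-f}
  B2:   IN={e-f}   OUT={e-f}
  B3:   IN={e-f}   OUT={}
  B4:   IN={}   OUT={a-a}
  B5:   IN={a-a}   OUT={a-a, c*d}
  B6:   IN={a-a, c*d}   OUT={a+c, a-a}
  B7:   IN={a+c, a-a}   OUT={a+a, a+c, a-a}
  B8:   IN={}   OUT={}

Merge at B5: IN[B5] = OUT[B4] = {a-a}
Applying B5's transfer function to that IN value gives OUT[B5] (row B5 above).

Answer: {a-a, c*d}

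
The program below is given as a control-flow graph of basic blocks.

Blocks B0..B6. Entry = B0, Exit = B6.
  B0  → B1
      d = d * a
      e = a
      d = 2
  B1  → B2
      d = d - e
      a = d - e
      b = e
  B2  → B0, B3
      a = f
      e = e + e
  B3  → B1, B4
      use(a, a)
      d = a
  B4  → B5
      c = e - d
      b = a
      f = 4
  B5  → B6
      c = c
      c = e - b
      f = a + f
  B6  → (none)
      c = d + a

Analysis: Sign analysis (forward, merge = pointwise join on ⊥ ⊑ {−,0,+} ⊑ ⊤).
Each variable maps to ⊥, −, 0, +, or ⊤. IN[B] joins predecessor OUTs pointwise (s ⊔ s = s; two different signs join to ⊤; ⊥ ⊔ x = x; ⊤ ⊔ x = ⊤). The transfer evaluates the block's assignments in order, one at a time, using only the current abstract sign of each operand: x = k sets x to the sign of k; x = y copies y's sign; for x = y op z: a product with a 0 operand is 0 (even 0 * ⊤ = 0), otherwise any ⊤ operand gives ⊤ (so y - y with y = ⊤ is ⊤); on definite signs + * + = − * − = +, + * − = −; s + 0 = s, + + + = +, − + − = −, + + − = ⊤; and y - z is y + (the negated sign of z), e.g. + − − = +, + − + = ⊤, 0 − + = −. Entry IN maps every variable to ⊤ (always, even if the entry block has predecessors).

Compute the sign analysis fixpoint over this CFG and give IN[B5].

Fixpoint table:
  B0: | IN=(all ⊤) | OUT={d:+; rest ⊤}
  B1: | IN=(all ⊤) | OUT=(all ⊤)
  B2: | IN=(all ⊤) | OUT=(all ⊤)
  B3: | IN=(all ⊤) | OUT=(all ⊤)
  B4: | IN=(all ⊤) | OUT={f:+; rest ⊤}
  B5: | IN={f:+; rest ⊤} | OUT=(all ⊤)
  B6: | IN=(all ⊤) | OUT=(all ⊤)

Merge at B5: IN[B5] = OUT[B4] = {a: ⊤, b: ⊤, c: ⊤, d: ⊤, e: ⊤, f: +}

Answer: {a: ⊤, b: ⊤, c: ⊤, d: ⊤, e: ⊤, f: +}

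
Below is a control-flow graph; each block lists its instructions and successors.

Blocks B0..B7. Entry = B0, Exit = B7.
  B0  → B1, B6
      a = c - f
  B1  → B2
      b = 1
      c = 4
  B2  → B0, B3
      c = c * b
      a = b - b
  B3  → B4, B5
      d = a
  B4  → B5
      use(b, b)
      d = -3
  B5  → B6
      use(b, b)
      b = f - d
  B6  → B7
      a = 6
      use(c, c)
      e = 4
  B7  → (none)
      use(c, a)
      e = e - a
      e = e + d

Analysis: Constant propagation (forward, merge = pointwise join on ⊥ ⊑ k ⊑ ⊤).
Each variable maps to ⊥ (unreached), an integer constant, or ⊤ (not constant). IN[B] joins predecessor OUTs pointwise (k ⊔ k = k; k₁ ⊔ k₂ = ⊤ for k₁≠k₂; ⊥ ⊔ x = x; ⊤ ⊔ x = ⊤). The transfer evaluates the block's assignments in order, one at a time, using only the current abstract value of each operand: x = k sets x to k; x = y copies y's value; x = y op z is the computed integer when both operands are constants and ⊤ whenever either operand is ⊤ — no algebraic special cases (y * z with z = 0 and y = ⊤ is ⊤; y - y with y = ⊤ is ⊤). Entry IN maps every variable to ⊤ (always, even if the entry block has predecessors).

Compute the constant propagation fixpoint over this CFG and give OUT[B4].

Fixpoint table:
  B0:   IN=(all ⊤)   OUT=(all ⊤)
  B1:   IN=(all ⊤)   OUT={b:1, c:4; rest ⊤}
  B2:   IN={b:1, c:4; rest ⊤}   OUT={a:0, b:1, c:4; rest ⊤}
  B3:   IN={a:0, b:1, c:4; rest ⊤}   OUT={a:0, b:1, c:4, d:0; rest ⊤}
  B4:   IN={a:0, b:1, c:4, d:0; rest ⊤}   OUT={a:0, b:1, c:4, d:-3; rest ⊤}
  B5:   IN={a:0, b:1, c:4; rest ⊤}   OUT={a:0, c:4; rest ⊤}
  B6:   IN=(all ⊤)   OUT={a:6, e:4; rest ⊤}
  B7:   IN={a:6, e:4; rest ⊤}   OUT={a:6; rest ⊤}

Merge at B4: IN[B4] = OUT[B3] = {a: 0, b: 1, c: 4, d: 0, e: ⊤, f: ⊤}
Applying B4's transfer function to that IN value gives OUT[B4] (row B4 above).

Answer: {a: 0, b: 1, c: 4, d: -3, e: ⊤, f: ⊤}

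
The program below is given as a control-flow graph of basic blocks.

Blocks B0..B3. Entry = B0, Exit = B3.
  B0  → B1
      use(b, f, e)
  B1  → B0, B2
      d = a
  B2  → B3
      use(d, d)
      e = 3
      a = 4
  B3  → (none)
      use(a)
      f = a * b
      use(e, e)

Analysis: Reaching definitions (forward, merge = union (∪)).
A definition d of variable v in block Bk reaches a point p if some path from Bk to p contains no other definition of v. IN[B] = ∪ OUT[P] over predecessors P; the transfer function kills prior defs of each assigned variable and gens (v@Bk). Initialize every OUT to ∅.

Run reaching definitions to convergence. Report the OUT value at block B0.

Answer: {d@B1}

Trace:
Fixpoint table:
  B0: | IN={d@B1} | OUT={d@B1}
  B1: | IN={d@B1} | OUT={d@B1}
  B2: | IN={d@B1} | OUT={a@B2, d@B1, e@B2}
  B3: | IN={a@B2, d@B1, e@B2} | OUT={a@B2, d@B1, e@B2, f@B3}

Merge at B0 (entry node, so the boundary value {} is joined with the incoming edge(s)): IN[B0] = {} ⊔ OUT[B1] = {d@B1}
Applying B0's transfer function to that IN value gives OUT[B0] (row B0 above).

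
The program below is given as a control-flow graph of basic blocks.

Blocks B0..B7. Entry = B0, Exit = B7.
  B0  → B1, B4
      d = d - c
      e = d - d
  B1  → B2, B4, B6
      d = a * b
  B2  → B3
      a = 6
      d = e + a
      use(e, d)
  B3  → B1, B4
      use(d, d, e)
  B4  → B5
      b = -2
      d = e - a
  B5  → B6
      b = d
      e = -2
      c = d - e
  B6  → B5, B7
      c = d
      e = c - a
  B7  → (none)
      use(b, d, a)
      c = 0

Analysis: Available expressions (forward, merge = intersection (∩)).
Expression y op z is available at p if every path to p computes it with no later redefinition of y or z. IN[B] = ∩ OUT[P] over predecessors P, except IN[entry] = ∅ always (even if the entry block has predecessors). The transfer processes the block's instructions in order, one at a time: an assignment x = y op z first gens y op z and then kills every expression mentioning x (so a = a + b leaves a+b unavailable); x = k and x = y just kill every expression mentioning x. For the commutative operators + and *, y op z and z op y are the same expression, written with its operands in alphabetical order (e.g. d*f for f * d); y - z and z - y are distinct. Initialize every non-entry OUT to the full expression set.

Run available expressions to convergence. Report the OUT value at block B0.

Answer: {d-d}

Working:
Fixpoint table:
  B0:  IN={}  OUT={d-d}
  B1:  IN={}  OUT={a*b}
  B2:  IN={a*b}  OUT={a+e}
  B3:  IN={a+e}  OUT={a+e}
  B4:  IN={}  OUT={e-a}
  B5:  IN={}  OUT={d-e}
  B6:  IN={}  OUT={c-a}
  B7:  IN={c-a}  OUT={}

B0 is the boundary node: IN[B0] = {}
Applying B0's transfer function to that IN value gives OUT[B0] (row B0 above).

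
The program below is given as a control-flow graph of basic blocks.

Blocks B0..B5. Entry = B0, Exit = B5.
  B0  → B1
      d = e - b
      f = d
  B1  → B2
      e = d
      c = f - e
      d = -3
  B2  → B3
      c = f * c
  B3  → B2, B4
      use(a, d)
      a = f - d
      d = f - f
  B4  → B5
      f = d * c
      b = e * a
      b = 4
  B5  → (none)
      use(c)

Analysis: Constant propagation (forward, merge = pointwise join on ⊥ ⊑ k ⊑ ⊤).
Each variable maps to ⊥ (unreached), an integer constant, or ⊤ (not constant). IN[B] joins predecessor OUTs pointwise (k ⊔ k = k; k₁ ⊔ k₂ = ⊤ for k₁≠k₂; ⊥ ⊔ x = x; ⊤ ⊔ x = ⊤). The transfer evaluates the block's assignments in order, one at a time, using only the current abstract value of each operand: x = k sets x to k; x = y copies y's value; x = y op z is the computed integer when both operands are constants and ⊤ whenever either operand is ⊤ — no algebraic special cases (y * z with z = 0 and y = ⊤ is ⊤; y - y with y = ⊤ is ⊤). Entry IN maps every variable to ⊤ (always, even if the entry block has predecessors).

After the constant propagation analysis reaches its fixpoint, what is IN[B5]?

Answer: {a: ⊤, b: 4, c: ⊤, d: ⊤, e: ⊤, f: ⊤}

Derivation:
Converged values:
  B0: | IN=(all ⊤) | OUT=(all ⊤)
  B1: | IN=(all ⊤) | OUT={d:-3; rest ⊤}
  B2: | IN=(all ⊤) | OUT=(all ⊤)
  B3: | IN=(all ⊤) | OUT=(all ⊤)
  B4: | IN=(all ⊤) | OUT={b:4; rest ⊤}
  B5: | IN={b:4; rest ⊤} | OUT={b:4; rest ⊤}

Merge at B5: IN[B5] = OUT[B4] = {a: ⊤, b: 4, c: ⊤, d: ⊤, e: ⊤, f: ⊤}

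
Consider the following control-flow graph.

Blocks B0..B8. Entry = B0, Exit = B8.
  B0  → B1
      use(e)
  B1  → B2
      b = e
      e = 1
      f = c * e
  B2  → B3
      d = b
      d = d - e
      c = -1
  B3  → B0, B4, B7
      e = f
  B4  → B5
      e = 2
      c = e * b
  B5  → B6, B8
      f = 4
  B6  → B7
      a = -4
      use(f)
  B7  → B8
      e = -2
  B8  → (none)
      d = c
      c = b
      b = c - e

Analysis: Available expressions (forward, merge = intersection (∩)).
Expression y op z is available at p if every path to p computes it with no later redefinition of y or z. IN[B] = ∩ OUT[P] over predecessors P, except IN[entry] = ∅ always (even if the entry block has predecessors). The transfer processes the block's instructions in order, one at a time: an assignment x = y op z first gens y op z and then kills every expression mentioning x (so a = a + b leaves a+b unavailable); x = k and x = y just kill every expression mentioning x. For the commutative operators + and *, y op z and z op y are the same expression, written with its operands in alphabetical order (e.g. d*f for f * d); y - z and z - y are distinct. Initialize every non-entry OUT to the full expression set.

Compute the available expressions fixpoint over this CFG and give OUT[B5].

Answer: {b*e}

Trace:
Per-block solution:
  B0:  IN={}  OUT={}
  B1:  IN={}  OUT={c*e}
  B2:  IN={c*e}  OUT={}
  B3:  IN={}  OUT={}
  B4:  IN={}  OUT={b*e}
  B5:  IN={b*e}  OUT={b*e}
  B6:  IN={b*e}  OUT={b*e}
  B7:  IN={}  OUT={}
  B8:  IN={}  OUT={c-e}

Merge at B5: IN[B5] = OUT[B4] = {b*e}
Applying B5's transfer function to that IN value gives OUT[B5] (row B5 above).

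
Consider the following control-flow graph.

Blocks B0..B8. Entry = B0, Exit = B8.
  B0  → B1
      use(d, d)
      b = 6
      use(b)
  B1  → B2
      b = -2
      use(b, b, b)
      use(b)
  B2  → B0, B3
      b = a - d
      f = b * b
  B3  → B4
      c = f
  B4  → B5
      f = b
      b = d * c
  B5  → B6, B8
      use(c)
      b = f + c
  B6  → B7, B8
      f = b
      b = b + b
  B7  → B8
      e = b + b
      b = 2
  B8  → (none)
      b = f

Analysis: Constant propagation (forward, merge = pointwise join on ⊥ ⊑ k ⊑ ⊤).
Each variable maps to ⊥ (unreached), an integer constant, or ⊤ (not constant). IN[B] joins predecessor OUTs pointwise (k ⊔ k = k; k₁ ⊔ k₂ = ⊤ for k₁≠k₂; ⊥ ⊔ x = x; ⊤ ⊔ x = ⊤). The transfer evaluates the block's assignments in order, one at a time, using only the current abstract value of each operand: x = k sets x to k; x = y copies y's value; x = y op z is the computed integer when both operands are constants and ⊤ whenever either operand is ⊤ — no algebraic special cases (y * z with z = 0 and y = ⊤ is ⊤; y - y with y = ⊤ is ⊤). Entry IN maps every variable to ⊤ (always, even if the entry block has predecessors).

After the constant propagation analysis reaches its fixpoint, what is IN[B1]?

Converged values:
  B0:   IN=(all ⊤)   OUT={b:6; rest ⊤}
  B1:   IN={b:6; rest ⊤}   OUT={b:-2; rest ⊤}
  B2:   IN={b:-2; rest ⊤}   OUT=(all ⊤)
  B3:   IN=(all ⊤)   OUT=(all ⊤)
  B4:   IN=(all ⊤)   OUT=(all ⊤)
  B5:   IN=(all ⊤)   OUT=(all ⊤)
  B6:   IN=(all ⊤)   OUT=(all ⊤)
  B7:   IN=(all ⊤)   OUT={b:2; rest ⊤}
  B8:   IN=(all ⊤)   OUT=(all ⊤)

Merge at B1: IN[B1] = OUT[B0] = {a: ⊤, b: 6, c: ⊤, d: ⊤, e: ⊤, f: ⊤}

Answer: {a: ⊤, b: 6, c: ⊤, d: ⊤, e: ⊤, f: ⊤}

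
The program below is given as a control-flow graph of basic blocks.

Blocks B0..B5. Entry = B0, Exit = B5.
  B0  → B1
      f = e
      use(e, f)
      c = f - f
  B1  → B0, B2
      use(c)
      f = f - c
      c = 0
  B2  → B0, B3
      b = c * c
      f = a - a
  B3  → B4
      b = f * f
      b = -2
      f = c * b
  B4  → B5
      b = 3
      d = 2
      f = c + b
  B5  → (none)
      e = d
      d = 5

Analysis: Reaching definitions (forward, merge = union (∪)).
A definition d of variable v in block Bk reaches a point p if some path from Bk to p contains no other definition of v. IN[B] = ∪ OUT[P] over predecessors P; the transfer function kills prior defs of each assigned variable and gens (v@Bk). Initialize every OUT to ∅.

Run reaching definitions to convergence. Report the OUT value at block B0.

Converged values:
  B0:  IN={b@B2, c@B1, f@B1, f@B2}  OUT={b@B2, c@B0, f@B0}
  B1:  IN={b@B2, c@B0, f@B0}  OUT={b@B2, c@B1, f@B1}
  B2:  IN={b@B2, c@B1, f@B1}  OUT={b@B2, c@B1, f@B2}
  B3:  IN={b@B2, c@B1, f@B2}  OUT={b@B3, c@B1, f@B3}
  B4:  IN={b@B3, c@B1, f@B3}  OUT={b@B4, c@B1, d@B4, f@B4}
  B5:  IN={b@B4, c@B1, d@B4, f@B4}  OUT={b@B4, c@B1, d@B5, e@B5, f@B4}

Merge at B0 (entry node, so the boundary value {} is joined with the incoming edge(s)): IN[B0] = {} ⊔ OUT[B1] ⊔ OUT[B2] = {b@B2, c@B1, f@B1, f@B2}
Applying B0's transfer function to that IN value gives OUT[B0] (row B0 above).

Answer: {b@B2, c@B0, f@B0}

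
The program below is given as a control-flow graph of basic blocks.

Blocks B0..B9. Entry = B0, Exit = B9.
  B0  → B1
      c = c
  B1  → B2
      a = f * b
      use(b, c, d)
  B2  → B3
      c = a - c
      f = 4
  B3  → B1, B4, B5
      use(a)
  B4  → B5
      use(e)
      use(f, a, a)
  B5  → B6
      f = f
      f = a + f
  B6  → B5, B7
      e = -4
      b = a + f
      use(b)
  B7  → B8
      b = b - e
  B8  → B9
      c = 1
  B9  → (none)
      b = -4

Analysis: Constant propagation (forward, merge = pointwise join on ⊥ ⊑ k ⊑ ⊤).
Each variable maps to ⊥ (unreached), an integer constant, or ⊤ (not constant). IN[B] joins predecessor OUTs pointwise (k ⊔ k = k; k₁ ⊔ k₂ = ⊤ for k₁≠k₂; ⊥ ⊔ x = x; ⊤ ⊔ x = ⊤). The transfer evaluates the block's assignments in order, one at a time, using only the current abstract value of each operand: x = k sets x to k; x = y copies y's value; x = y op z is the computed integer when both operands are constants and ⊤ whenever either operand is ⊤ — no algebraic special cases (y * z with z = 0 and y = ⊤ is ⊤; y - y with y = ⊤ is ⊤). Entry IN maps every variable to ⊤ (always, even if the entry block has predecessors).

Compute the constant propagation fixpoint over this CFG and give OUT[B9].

Answer: {a: ⊤, b: -4, c: 1, d: ⊤, e: -4, f: ⊤}

Derivation:
Per-block solution:
  B0: | IN=(all ⊤) | OUT=(all ⊤)
  B1: | IN=(all ⊤) | OUT=(all ⊤)
  B2: | IN=(all ⊤) | OUT={f:4; rest ⊤}
  B3: | IN={f:4; rest ⊤} | OUT={f:4; rest ⊤}
  B4: | IN={f:4; rest ⊤} | OUT={f:4; rest ⊤}
  B5: | IN=(all ⊤) | OUT=(all ⊤)
  B6: | IN=(all ⊤) | OUT={e:-4; rest ⊤}
  B7: | IN={e:-4; rest ⊤} | OUT={e:-4; rest ⊤}
  B8: | IN={e:-4; rest ⊤} | OUT={c:1, e:-4; rest ⊤}
  B9: | IN={c:1, e:-4; rest ⊤} | OUT={b:-4, c:1, e:-4; rest ⊤}

Merge at B9: IN[B9] = OUT[B8] = {a: ⊤, b: ⊤, c: 1, d: ⊤, e: -4, f: ⊤}
Applying B9's transfer function to that IN value gives OUT[B9] (row B9 above).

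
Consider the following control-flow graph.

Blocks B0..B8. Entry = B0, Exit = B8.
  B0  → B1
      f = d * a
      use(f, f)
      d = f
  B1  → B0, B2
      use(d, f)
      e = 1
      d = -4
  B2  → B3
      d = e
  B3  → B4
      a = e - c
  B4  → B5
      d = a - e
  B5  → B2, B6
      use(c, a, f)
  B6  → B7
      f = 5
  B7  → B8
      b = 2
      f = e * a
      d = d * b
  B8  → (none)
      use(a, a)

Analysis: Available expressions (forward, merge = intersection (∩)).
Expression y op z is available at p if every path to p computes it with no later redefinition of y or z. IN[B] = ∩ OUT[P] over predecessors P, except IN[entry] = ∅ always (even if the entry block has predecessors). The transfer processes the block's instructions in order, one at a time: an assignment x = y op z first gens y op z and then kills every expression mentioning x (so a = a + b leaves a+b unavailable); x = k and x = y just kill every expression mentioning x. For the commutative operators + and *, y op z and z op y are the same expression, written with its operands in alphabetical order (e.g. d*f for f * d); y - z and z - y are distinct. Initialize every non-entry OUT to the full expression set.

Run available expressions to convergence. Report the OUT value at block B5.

Answer: {a-e, e-c}

Derivation:
Fixpoint table:
  B0:  IN={}  OUT={}
  B1:  IN={}  OUT={}
  B2:  IN={}  OUT={}
  B3:  IN={}  OUT={e-c}
  B4:  IN={e-c}  OUT={a-e, e-c}
  B5:  IN={a-e, e-c}  OUT={a-e, e-c}
  B6:  IN={a-e, e-c}  OUT={a-e, e-c}
  B7:  IN={a-e, e-c}  OUT={a*e, a-e, e-c}
  B8:  IN={a*e, a-e, e-c}  OUT={a*e, a-e, e-c}

Merge at B5: IN[B5] = OUT[B4] = {a-e, e-c}
Applying B5's transfer function to that IN value gives OUT[B5] (row B5 above).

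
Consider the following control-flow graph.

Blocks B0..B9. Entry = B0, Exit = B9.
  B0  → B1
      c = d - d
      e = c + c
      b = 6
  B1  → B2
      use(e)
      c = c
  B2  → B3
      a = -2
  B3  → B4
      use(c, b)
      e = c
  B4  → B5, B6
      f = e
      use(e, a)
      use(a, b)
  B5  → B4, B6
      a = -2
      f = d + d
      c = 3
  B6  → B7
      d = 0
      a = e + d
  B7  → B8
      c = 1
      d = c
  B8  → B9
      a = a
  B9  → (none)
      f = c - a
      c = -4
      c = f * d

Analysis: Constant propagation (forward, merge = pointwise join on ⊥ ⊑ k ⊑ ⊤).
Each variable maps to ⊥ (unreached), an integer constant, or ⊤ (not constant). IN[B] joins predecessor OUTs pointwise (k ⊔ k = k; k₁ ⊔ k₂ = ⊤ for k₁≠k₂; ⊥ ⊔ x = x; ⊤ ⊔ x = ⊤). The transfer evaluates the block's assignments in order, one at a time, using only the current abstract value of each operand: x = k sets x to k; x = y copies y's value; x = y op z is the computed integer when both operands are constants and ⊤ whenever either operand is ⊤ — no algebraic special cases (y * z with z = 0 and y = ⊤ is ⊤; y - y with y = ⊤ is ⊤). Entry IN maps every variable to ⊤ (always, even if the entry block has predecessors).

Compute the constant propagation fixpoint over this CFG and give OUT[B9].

Converged values:
  B0: | IN=(all ⊤) | OUT={b:6; rest ⊤}
  B1: | IN={b:6; rest ⊤} | OUT={b:6; rest ⊤}
  B2: | IN={b:6; rest ⊤} | OUT={a:-2, b:6; rest ⊤}
  B3: | IN={a:-2, b:6; rest ⊤} | OUT={a:-2, b:6; rest ⊤}
  B4: | IN={a:-2, b:6; rest ⊤} | OUT={a:-2, b:6; rest ⊤}
  B5: | IN={a:-2, b:6; rest ⊤} | OUT={a:-2, b:6, c:3; rest ⊤}
  B6: | IN={a:-2, b:6; rest ⊤} | OUT={b:6, d:0; rest ⊤}
  B7: | IN={b:6, d:0; rest ⊤} | OUT={b:6, c:1, d:1; rest ⊤}
  B8: | IN={b:6, c:1, d:1; rest ⊤} | OUT={b:6, c:1, d:1; rest ⊤}
  B9: | IN={b:6, c:1, d:1; rest ⊤} | OUT={b:6, d:1; rest ⊤}

Merge at B9: IN[B9] = OUT[B8] = {a: ⊤, b: 6, c: 1, d: 1, e: ⊤, f: ⊤}
Applying B9's transfer function to that IN value gives OUT[B9] (row B9 above).

Answer: {a: ⊤, b: 6, c: ⊤, d: 1, e: ⊤, f: ⊤}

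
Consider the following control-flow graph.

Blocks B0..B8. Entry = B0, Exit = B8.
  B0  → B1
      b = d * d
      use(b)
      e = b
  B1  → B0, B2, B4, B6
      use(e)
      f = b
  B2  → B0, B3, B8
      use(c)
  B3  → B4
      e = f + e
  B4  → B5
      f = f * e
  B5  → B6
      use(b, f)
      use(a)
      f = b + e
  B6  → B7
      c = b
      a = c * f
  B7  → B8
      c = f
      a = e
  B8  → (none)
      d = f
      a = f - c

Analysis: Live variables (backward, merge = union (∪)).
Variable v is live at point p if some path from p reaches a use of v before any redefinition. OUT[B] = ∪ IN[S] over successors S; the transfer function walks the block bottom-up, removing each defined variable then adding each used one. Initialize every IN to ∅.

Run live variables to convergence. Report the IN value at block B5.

Fixpoint table:
  B0:   IN={a, c, d}   OUT={a, b, c, d, e}
  B1:   IN={a, b, c, d, e}   OUT={a, b, c, d, e, f}
  B2:   IN={a, b, c, d, e, f}   OUT={a, b, c, d, e, f}
  B3:   IN={a, b, e, f}   OUT={a, b, e, f}
  B4:   IN={a, b, e, f}   OUT={a, b, e, f}
  B5:   IN={a, b, e, f}   OUT={b, e, f}
  B6:   IN={b, e, f}   OUT={e, f}
  B7:   IN={e, f}   OUT={c, f}
  B8:   IN={c, f}   OUT={}

Merge at B5: OUT[B5] = IN[B6] = {b, e, f}
Applying B5's transfer function to that OUT value gives IN[B5] (row B5 above).

Answer: {a, b, e, f}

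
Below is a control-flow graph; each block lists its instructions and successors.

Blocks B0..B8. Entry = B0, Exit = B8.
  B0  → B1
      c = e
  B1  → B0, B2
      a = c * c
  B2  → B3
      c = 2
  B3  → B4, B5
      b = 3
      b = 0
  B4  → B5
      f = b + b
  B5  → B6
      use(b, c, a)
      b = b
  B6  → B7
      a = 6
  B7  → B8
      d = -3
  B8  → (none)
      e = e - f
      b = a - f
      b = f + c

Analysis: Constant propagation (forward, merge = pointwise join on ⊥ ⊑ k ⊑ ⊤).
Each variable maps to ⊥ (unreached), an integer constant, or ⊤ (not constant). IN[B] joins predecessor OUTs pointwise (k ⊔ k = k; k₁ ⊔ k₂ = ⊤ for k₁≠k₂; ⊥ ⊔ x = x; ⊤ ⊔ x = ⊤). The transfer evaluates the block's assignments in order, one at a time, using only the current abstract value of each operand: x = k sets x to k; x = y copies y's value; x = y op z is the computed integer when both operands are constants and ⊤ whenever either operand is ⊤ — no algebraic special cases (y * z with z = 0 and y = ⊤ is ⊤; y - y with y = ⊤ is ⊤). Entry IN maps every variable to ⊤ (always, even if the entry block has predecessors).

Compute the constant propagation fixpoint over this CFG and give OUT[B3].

Answer: {a: ⊤, b: 0, c: 2, d: ⊤, e: ⊤, f: ⊤}

Derivation:
Fixpoint table:
  B0:  IN=(all ⊤)  OUT=(all ⊤)
  B1:  IN=(all ⊤)  OUT=(all ⊤)
  B2:  IN=(all ⊤)  OUT={c:2; rest ⊤}
  B3:  IN={c:2; rest ⊤}  OUT={b:0, c:2; rest ⊤}
  B4:  IN={b:0, c:2; rest ⊤}  OUT={b:0, c:2, f:0; rest ⊤}
  B5:  IN={b:0, c:2; rest ⊤}  OUT={b:0, c:2; rest ⊤}
  B6:  IN={b:0, c:2; rest ⊤}  OUT={a:6, b:0, c:2; rest ⊤}
  B7:  IN={a:6, b:0, c:2; rest ⊤}  OUT={a:6, b:0, c:2, d:-3; rest ⊤}
  B8:  IN={a:6, b:0, c:2, d:-3; rest ⊤}  OUT={a:6, c:2, d:-3; rest ⊤}

Merge at B3: IN[B3] = OUT[B2] = {a: ⊤, b: ⊤, c: 2, d: ⊤, e: ⊤, f: ⊤}
Applying B3's transfer function to that IN value gives OUT[B3] (row B3 above).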